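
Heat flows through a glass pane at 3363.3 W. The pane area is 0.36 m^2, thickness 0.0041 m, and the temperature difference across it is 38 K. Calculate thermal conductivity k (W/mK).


Fourier's law rearranged: k = Q * t / (A * dT)
  Numerator = 3363.3 * 0.0041 = 13.78953
  Denominator = 0.36 * 38 = 13.68
  k = 13.78953 / 13.68 = 1.008 W/mK

1.008 W/mK


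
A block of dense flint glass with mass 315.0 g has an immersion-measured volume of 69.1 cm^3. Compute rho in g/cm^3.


Use the definition of density:
  rho = mass / volume
  rho = 315.0 / 69.1 = 4.559 g/cm^3

4.559 g/cm^3


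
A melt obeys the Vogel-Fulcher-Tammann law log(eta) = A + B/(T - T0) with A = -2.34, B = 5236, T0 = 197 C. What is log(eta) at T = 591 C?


VFT equation: log(eta) = A + B / (T - T0)
  T - T0 = 591 - 197 = 394
  B / (T - T0) = 5236 / 394 = 13.289
  log(eta) = -2.34 + 13.289 = 10.949

10.949


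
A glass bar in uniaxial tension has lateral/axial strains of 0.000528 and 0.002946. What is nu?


Poisson's ratio: nu = lateral strain / axial strain
  nu = 0.000528 / 0.002946 = 0.1792

0.1792


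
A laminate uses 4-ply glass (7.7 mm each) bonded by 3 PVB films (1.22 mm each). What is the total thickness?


Total thickness = glass contribution + PVB contribution
  Glass: 4 * 7.7 = 30.8 mm
  PVB: 3 * 1.22 = 3.66 mm
  Total = 30.8 + 3.66 = 34.46 mm

34.46 mm


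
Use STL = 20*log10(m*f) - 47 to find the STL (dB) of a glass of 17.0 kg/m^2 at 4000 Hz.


Mass law: STL = 20 * log10(m * f) - 47
  m * f = 17.0 * 4000 = 68000
  log10(68000) = 4.83251
  STL = 20 * 4.83251 - 47 = 96.6502 - 47 = 49.7 dB

49.7 dB


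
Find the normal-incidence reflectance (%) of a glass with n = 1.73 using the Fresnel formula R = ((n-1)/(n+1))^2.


Fresnel reflectance at normal incidence:
  R = ((n - 1)/(n + 1))^2
  (n - 1)/(n + 1) = (1.73 - 1)/(1.73 + 1) = 0.267399
  R = 0.267399^2 = 0.0715022
  R(%) = 0.0715022 * 100 = 7.15%

7.15%


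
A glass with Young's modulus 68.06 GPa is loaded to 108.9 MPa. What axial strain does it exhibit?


Rearrange E = sigma / epsilon:
  epsilon = sigma / E
  E (MPa) = 68.06 * 1000 = 68060
  epsilon = 108.9 / 68060 = 0.0016

0.0016


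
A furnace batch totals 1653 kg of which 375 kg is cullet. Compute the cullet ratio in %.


Cullet ratio = (cullet mass / total batch mass) * 100
  Ratio = 375 / 1653 * 100 = 22.69%

22.69%


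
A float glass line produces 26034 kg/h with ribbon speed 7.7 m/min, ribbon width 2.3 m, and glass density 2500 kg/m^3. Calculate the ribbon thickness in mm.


Ribbon cross-section from mass balance:
  Volume rate = throughput / density = 26034 / 2500 = 10.4136 m^3/h
  thickness = volume rate / (speed * 60 * width), i.e.
  thickness = throughput / (60 * speed * width * density) * 1000
  thickness = 26034 / (60 * 7.7 * 2.3 * 2500) * 1000 = 9.8 mm

9.8 mm


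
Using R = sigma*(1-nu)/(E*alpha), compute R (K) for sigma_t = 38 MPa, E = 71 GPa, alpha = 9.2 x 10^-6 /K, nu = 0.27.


Thermal shock resistance: R = sigma * (1 - nu) / (E * alpha)
  Numerator = 38 * (1 - 0.27) = 27.74
  Denominator = 71 * 1000 * (9.2 x 10^-6) = 0.6532
  R = 27.74 / 0.6532 = 42.5 K

42.5 K


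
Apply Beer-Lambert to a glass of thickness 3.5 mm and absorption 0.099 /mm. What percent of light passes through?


Beer-Lambert law: T = exp(-alpha * thickness)
  exponent = -0.099 * 3.5 = -0.3465
  T = exp(-0.3465) = 0.7072
  Percentage = 0.7072 * 100 = 70.72%

70.72%


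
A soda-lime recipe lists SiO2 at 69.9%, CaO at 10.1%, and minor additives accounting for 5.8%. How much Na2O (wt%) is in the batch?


Pieces sum to 100%:
  Na2O = 100 - (SiO2 + CaO + others)
  Na2O = 100 - (69.9 + 10.1 + 5.8) = 14.2%

14.2%


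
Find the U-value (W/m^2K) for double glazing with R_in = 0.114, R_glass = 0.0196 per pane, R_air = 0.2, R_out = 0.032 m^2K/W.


Total thermal resistance (series):
  R_total = R_in + R_glass + R_air + R_glass + R_out
  R_total = 0.114 + 0.0196 + 0.2 + 0.0196 + 0.032 = 0.3852 m^2K/W
U-value = 1 / R_total = 1 / 0.3852 = 2.596 W/m^2K

2.596 W/m^2K


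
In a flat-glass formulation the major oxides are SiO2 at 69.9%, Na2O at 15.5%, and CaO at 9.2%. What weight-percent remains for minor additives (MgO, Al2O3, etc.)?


Sum the three major oxides:
  SiO2 + Na2O + CaO = 69.9 + 15.5 + 9.2 = 94.6%
Subtract from 100%:
  Others = 100 - 94.6 = 5.4%

5.4%


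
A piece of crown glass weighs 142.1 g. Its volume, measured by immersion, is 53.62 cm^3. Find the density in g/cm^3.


Use the definition of density:
  rho = mass / volume
  rho = 142.1 / 53.62 = 2.65 g/cm^3

2.65 g/cm^3


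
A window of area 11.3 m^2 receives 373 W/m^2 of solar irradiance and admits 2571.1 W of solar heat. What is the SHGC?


Rearrange Q = Area * SHGC * Irradiance:
  SHGC = Q / (Area * Irradiance)
  SHGC = 2571.1 / (11.3 * 373) = 0.61

0.61


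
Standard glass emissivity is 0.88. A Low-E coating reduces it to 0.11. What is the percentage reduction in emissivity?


Percentage reduction = (1 - coated/uncoated) * 100
  Ratio = 0.11 / 0.88 = 0.125
  Reduction = (1 - 0.125) * 100 = 87.5%

87.5%


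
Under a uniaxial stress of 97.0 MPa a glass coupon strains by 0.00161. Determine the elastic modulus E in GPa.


Young's modulus: E = stress / strain
  E = 97.0 MPa / 0.00161 = 60248.45 MPa
Convert to GPa: 60248.45 / 1000 = 60.25 GPa

60.25 GPa


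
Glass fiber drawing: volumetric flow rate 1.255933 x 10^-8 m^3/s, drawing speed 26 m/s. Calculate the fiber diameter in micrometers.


Cross-sectional area from continuity:
  A = Q / v = 1.255933 x 10^-8 / 26 = 4.830512 x 10^-10 m^2
Diameter from circular cross-section:
  d = sqrt(4A / pi) * 10^6 (m -> um)
  d = sqrt(4 * 4.830512 x 10^-10 / pi) * 10^6 = 24.8 um

24.8 um


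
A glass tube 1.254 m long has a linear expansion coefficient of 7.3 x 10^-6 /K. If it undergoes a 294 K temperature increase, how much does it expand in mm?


Thermal expansion formula: dL = alpha * L0 * dT
  dL = (7.3 x 10^-6) * 1.254 * 294 = 0.00269133 m
Convert to mm: 0.00269133 * 1000 = 2.6913 mm

2.6913 mm


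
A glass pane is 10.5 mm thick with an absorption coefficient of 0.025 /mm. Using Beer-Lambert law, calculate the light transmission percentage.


Beer-Lambert law: T = exp(-alpha * thickness)
  exponent = -0.025 * 10.5 = -0.2625
  T = exp(-0.2625) = 0.7691
  Percentage = 0.7691 * 100 = 76.91%

76.91%


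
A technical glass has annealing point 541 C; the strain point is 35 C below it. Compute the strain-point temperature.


Strain point = annealing point - difference:
  T_strain = 541 - 35 = 506 C

506 C


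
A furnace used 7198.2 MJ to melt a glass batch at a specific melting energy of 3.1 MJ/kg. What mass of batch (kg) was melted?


Rearrange E = m * s for m:
  m = E / s
  m = 7198.2 / 3.1 = 2322.0 kg

2322.0 kg


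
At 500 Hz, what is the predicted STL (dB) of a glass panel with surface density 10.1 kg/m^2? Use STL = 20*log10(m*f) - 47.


Mass law: STL = 20 * log10(m * f) - 47
  m * f = 10.1 * 500 = 5050
  log10(5050) = 3.70329
  STL = 20 * 3.70329 - 47 = 74.0658 - 47 = 27.1 dB

27.1 dB


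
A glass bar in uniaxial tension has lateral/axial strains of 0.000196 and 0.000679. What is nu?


Poisson's ratio: nu = lateral strain / axial strain
  nu = 0.000196 / 0.000679 = 0.2887

0.2887


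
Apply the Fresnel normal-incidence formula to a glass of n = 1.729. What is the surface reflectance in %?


Fresnel reflectance at normal incidence:
  R = ((n - 1)/(n + 1))^2
  (n - 1)/(n + 1) = (1.729 - 1)/(1.729 + 1) = 0.267131
  R = 0.267131^2 = 0.071359
  R(%) = 0.071359 * 100 = 7.136%

7.136%


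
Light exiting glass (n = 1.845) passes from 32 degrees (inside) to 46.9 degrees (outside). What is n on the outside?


Apply Snell's law: n1 * sin(theta1) = n2 * sin(theta2)
  n2 = n1 * sin(theta1) / sin(theta2)
  sin(32) = 0.529919
  sin(46.9) = 0.730162
  n2 = 1.845 * 0.529919 / 0.730162 = 1.339

1.339


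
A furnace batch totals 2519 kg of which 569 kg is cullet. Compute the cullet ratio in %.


Cullet ratio = (cullet mass / total batch mass) * 100
  Ratio = 569 / 2519 * 100 = 22.59%

22.59%


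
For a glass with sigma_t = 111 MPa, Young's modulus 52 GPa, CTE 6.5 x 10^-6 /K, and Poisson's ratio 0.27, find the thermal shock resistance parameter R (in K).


Thermal shock resistance: R = sigma * (1 - nu) / (E * alpha)
  Numerator = 111 * (1 - 0.27) = 81.03
  Denominator = 52 * 1000 * (6.5 x 10^-6) = 0.338
  R = 81.03 / 0.338 = 239.7 K

239.7 K


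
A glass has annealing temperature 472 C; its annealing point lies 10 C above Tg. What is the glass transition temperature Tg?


Rearrange T_anneal = Tg + offset for Tg:
  Tg = T_anneal - offset = 472 - 10 = 462 C

462 C


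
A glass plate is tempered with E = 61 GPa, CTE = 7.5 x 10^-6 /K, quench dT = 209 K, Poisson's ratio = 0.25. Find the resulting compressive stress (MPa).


Tempering stress: sigma = E * alpha * dT / (1 - nu)
  E (MPa) = 61 * 1000 = 61000
  Numerator = 61000 * (7.5 x 10^-6) * 209 = 95.6175
  Denominator = 1 - 0.25 = 0.75
  sigma = 95.6175 / 0.75 = 127.5 MPa

127.5 MPa


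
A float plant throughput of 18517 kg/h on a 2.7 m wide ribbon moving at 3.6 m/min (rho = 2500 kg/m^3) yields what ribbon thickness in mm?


Ribbon cross-section from mass balance:
  Volume rate = throughput / density = 18517 / 2500 = 7.4068 m^3/h
  thickness = volume rate / (speed * 60 * width), i.e.
  thickness = throughput / (60 * speed * width * density) * 1000
  thickness = 18517 / (60 * 3.6 * 2.7 * 2500) * 1000 = 12.7 mm

12.7 mm


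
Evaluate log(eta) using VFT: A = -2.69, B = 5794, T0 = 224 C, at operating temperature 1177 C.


VFT equation: log(eta) = A + B / (T - T0)
  T - T0 = 1177 - 224 = 953
  B / (T - T0) = 5794 / 953 = 6.08
  log(eta) = -2.69 + 6.08 = 3.39

3.39


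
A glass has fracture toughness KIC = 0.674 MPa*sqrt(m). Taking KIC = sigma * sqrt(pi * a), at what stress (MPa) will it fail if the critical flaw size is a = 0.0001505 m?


Rearrange KIC = sigma * sqrt(pi * a):
  sigma = KIC / sqrt(pi * a)
  sqrt(pi * 0.0001505) = 0.021744
  sigma = 0.674 / 0.021744 = 31.0 MPa

31.0 MPa


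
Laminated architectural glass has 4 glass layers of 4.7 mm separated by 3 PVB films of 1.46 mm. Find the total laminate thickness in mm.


Total thickness = glass contribution + PVB contribution
  Glass: 4 * 4.7 = 18.8 mm
  PVB: 3 * 1.46 = 4.38 mm
  Total = 18.8 + 4.38 = 23.18 mm

23.18 mm


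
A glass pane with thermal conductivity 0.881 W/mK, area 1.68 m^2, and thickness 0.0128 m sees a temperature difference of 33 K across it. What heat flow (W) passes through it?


Fourier's law: Q = k * A * dT / t
  Q = 0.881 * 1.68 * 33 / 0.0128
  Q = 48.84264 / 0.0128 = 3815.8 W

3815.8 W


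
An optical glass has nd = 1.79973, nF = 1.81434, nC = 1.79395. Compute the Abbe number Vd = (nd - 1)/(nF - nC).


Abbe number formula: Vd = (nd - 1) / (nF - nC)
  nd - 1 = 1.79973 - 1 = 0.79973
  nF - nC = 1.81434 - 1.79395 = 0.02039
  Vd = 0.79973 / 0.02039 = 39.22

39.22


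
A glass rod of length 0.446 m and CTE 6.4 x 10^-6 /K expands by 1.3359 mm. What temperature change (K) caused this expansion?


Rearrange dL = alpha * L0 * dT for dT:
  dT = dL / (alpha * L0)
  dL (m) = 1.3359 / 1000 = 0.0013359
  dT = 0.0013359 / ((6.4 x 10^-6) * 0.446) = 468.0 K

468.0 K


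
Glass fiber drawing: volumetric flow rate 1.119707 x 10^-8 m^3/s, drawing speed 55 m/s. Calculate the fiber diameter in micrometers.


Cross-sectional area from continuity:
  A = Q / v = 1.119707 x 10^-8 / 55 = 2.035831 x 10^-10 m^2
Diameter from circular cross-section:
  d = sqrt(4A / pi) * 10^6 (m -> um)
  d = sqrt(4 * 2.035831 x 10^-10 / pi) * 10^6 = 16.1 um

16.1 um


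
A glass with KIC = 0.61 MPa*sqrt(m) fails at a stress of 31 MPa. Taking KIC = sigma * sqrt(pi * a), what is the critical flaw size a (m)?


Rearrange KIC = sigma * sqrt(pi * a):
  sqrt(pi * a) = KIC / sigma
  sqrt(pi * a) = 0.61 / 31 = 0.019677
  a = (KIC / sigma)^2 / pi
  a = 0.019677^2 / pi = 0.0001232 m

0.0001232 m


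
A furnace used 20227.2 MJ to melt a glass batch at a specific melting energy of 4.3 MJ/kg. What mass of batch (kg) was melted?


Rearrange E = m * s for m:
  m = E / s
  m = 20227.2 / 4.3 = 4704.0 kg

4704.0 kg


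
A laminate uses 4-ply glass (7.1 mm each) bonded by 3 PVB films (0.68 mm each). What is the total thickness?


Total thickness = glass contribution + PVB contribution
  Glass: 4 * 7.1 = 28.4 mm
  PVB: 3 * 0.68 = 2.04 mm
  Total = 28.4 + 2.04 = 30.44 mm

30.44 mm


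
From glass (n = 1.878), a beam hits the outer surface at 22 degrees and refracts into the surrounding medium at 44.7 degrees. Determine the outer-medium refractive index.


Apply Snell's law: n1 * sin(theta1) = n2 * sin(theta2)
  n2 = n1 * sin(theta1) / sin(theta2)
  sin(22) = 0.374607
  sin(44.7) = 0.703395
  n2 = 1.878 * 0.374607 / 0.703395 = 1.0002

1.0002


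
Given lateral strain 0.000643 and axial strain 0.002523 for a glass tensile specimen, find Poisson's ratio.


Poisson's ratio: nu = lateral strain / axial strain
  nu = 0.000643 / 0.002523 = 0.2549

0.2549


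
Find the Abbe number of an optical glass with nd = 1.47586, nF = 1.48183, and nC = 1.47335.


Abbe number formula: Vd = (nd - 1) / (nF - nC)
  nd - 1 = 1.47586 - 1 = 0.47586
  nF - nC = 1.48183 - 1.47335 = 0.00848
  Vd = 0.47586 / 0.00848 = 56.12

56.12


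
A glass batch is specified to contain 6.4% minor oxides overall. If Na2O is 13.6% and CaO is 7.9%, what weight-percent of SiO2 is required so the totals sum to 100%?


Known pieces sum to 100%:
  SiO2 = 100 - (others + Na2O + CaO)
  SiO2 = 100 - (6.4 + 13.6 + 7.9) = 72.1%

72.1%


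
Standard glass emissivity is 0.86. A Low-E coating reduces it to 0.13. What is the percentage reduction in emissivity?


Percentage reduction = (1 - coated/uncoated) * 100
  Ratio = 0.13 / 0.86 = 0.1512
  Reduction = (1 - 0.1512) * 100 = 84.9%

84.9%


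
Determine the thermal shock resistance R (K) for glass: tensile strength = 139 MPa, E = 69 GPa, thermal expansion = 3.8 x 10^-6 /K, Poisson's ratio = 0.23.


Thermal shock resistance: R = sigma * (1 - nu) / (E * alpha)
  Numerator = 139 * (1 - 0.23) = 107.03
  Denominator = 69 * 1000 * (3.8 x 10^-6) = 0.2622
  R = 107.03 / 0.2622 = 408.2 K

408.2 K


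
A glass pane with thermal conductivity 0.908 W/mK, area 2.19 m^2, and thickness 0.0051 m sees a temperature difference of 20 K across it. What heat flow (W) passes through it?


Fourier's law: Q = k * A * dT / t
  Q = 0.908 * 2.19 * 20 / 0.0051
  Q = 39.7704 / 0.0051 = 7798.1 W

7798.1 W


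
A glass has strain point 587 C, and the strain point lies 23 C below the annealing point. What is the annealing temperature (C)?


T_anneal = T_strain + gap:
  T_anneal = 587 + 23 = 610 C

610 C


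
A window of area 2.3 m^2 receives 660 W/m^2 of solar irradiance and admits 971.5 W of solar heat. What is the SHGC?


Rearrange Q = Area * SHGC * Irradiance:
  SHGC = Q / (Area * Irradiance)
  SHGC = 971.5 / (2.3 * 660) = 0.64

0.64


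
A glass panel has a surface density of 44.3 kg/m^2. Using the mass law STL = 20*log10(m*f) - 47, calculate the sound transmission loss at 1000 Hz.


Mass law: STL = 20 * log10(m * f) - 47
  m * f = 44.3 * 1000 = 44300
  log10(44300) = 4.6464
  STL = 20 * 4.6464 - 47 = 92.928 - 47 = 45.9 dB

45.9 dB


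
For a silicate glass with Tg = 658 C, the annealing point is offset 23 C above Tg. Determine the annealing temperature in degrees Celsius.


The annealing temperature is Tg plus the offset:
  T_anneal = 658 + 23 = 681 C

681 C


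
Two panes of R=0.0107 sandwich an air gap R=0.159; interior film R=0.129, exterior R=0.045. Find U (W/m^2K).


Total thermal resistance (series):
  R_total = R_in + R_glass + R_air + R_glass + R_out
  R_total = 0.129 + 0.0107 + 0.159 + 0.0107 + 0.045 = 0.3544 m^2K/W
U-value = 1 / R_total = 1 / 0.3544 = 2.822 W/m^2K

2.822 W/m^2K


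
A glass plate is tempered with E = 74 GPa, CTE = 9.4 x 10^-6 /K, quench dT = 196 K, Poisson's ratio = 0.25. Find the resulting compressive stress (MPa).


Tempering stress: sigma = E * alpha * dT / (1 - nu)
  E (MPa) = 74 * 1000 = 74000
  Numerator = 74000 * (9.4 x 10^-6) * 196 = 136.3376
  Denominator = 1 - 0.25 = 0.75
  sigma = 136.3376 / 0.75 = 181.8 MPa

181.8 MPa


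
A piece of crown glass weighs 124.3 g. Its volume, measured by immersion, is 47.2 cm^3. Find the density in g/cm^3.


Use the definition of density:
  rho = mass / volume
  rho = 124.3 / 47.2 = 2.633 g/cm^3

2.633 g/cm^3


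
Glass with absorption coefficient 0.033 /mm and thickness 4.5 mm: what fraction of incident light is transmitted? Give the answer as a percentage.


Beer-Lambert law: T = exp(-alpha * thickness)
  exponent = -0.033 * 4.5 = -0.1485
  T = exp(-0.1485) = 0.862
  Percentage = 0.862 * 100 = 86.2%

86.2%


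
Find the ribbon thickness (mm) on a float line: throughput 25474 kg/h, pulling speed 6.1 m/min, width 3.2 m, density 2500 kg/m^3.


Ribbon cross-section from mass balance:
  Volume rate = throughput / density = 25474 / 2500 = 10.1896 m^3/h
  thickness = volume rate / (speed * 60 * width), i.e.
  thickness = throughput / (60 * speed * width * density) * 1000
  thickness = 25474 / (60 * 6.1 * 3.2 * 2500) * 1000 = 8.7 mm

8.7 mm


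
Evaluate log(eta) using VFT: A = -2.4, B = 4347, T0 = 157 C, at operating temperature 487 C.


VFT equation: log(eta) = A + B / (T - T0)
  T - T0 = 487 - 157 = 330
  B / (T - T0) = 4347 / 330 = 13.173
  log(eta) = -2.4 + 13.173 = 10.773

10.773


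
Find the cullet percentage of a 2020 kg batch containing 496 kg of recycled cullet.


Cullet ratio = (cullet mass / total batch mass) * 100
  Ratio = 496 / 2020 * 100 = 24.55%

24.55%


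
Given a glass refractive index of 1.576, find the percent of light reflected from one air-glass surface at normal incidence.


Fresnel reflectance at normal incidence:
  R = ((n - 1)/(n + 1))^2
  (n - 1)/(n + 1) = (1.576 - 1)/(1.576 + 1) = 0.223602
  R = 0.223602^2 = 0.0499979
  R(%) = 0.0499979 * 100 = 5.0%

5.0%


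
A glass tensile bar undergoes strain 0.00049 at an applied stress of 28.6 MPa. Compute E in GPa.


Young's modulus: E = stress / strain
  E = 28.6 MPa / 0.00049 = 58367.35 MPa
Convert to GPa: 58367.35 / 1000 = 58.37 GPa

58.37 GPa


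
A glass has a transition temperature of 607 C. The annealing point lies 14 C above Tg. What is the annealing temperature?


The annealing temperature is Tg plus the offset:
  T_anneal = 607 + 14 = 621 C

621 C


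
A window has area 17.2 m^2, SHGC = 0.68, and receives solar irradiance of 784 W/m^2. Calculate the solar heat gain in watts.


Solar heat gain: Q = Area * SHGC * Irradiance
  Q = 17.2 * 0.68 * 784 = 9169.7 W

9169.7 W


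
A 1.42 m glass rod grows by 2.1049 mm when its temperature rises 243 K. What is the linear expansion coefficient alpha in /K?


Rearrange dL = alpha * L0 * dT for alpha:
  alpha = dL / (L0 * dT)
  alpha = (2.1049 / 1000) / (1.42 * 243) = 0.0000061 /K = 6.1 x 10^-6 /K

6.1 x 10^-6 /K


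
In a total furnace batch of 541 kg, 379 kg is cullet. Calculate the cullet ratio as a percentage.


Cullet ratio = (cullet mass / total batch mass) * 100
  Ratio = 379 / 541 * 100 = 70.06%

70.06%


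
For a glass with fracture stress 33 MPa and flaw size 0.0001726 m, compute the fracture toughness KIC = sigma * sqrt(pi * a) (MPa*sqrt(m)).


Fracture toughness: KIC = sigma * sqrt(pi * a)
  pi * a = pi * 0.0001726 = 0.000542239
  sqrt(pi * a) = 0.023286
  KIC = 33 * 0.023286 = 0.768 MPa*sqrt(m)

0.768 MPa*sqrt(m)


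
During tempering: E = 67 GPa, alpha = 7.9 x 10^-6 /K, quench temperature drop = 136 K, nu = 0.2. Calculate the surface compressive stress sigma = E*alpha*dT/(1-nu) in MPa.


Tempering stress: sigma = E * alpha * dT / (1 - nu)
  E (MPa) = 67 * 1000 = 67000
  Numerator = 67000 * (7.9 x 10^-6) * 136 = 71.9848
  Denominator = 1 - 0.2 = 0.8
  sigma = 71.9848 / 0.8 = 90.0 MPa

90.0 MPa


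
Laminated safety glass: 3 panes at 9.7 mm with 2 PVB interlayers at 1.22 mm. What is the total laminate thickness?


Total thickness = glass contribution + PVB contribution
  Glass: 3 * 9.7 = 29.1 mm
  PVB: 2 * 1.22 = 2.44 mm
  Total = 29.1 + 2.44 = 31.54 mm

31.54 mm


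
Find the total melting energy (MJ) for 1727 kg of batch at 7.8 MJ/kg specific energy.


Total energy = mass * specific energy
  E = 1727 * 7.8 = 13470.6 MJ

13470.6 MJ


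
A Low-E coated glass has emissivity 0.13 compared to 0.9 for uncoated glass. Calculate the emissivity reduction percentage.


Percentage reduction = (1 - coated/uncoated) * 100
  Ratio = 0.13 / 0.9 = 0.1444
  Reduction = (1 - 0.1444) * 100 = 85.6%

85.6%


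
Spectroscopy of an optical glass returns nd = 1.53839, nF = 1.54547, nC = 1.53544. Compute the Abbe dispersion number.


Abbe number formula: Vd = (nd - 1) / (nF - nC)
  nd - 1 = 1.53839 - 1 = 0.53839
  nF - nC = 1.54547 - 1.53544 = 0.01003
  Vd = 0.53839 / 0.01003 = 53.68

53.68


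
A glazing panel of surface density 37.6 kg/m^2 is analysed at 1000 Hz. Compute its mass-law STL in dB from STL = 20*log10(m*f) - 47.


Mass law: STL = 20 * log10(m * f) - 47
  m * f = 37.6 * 1000 = 37600
  log10(37600) = 4.57519
  STL = 20 * 4.57519 - 47 = 91.5038 - 47 = 44.5 dB

44.5 dB


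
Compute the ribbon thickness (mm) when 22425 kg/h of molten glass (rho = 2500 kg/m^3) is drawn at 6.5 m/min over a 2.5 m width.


Ribbon cross-section from mass balance:
  Volume rate = throughput / density = 22425 / 2500 = 8.97 m^3/h
  thickness = volume rate / (speed * 60 * width), i.e.
  thickness = throughput / (60 * speed * width * density) * 1000
  thickness = 22425 / (60 * 6.5 * 2.5 * 2500) * 1000 = 9.2 mm

9.2 mm


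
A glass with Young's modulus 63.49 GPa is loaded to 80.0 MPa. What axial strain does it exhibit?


Rearrange E = sigma / epsilon:
  epsilon = sigma / E
  E (MPa) = 63.49 * 1000 = 63490
  epsilon = 80.0 / 63490 = 0.00126

0.00126


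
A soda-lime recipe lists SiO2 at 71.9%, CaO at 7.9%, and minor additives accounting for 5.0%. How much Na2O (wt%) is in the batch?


Pieces sum to 100%:
  Na2O = 100 - (SiO2 + CaO + others)
  Na2O = 100 - (71.9 + 7.9 + 5.0) = 15.2%

15.2%


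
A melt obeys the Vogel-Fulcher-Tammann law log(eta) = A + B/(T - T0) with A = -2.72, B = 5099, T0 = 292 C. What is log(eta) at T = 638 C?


VFT equation: log(eta) = A + B / (T - T0)
  T - T0 = 638 - 292 = 346
  B / (T - T0) = 5099 / 346 = 14.737
  log(eta) = -2.72 + 14.737 = 12.017

12.017


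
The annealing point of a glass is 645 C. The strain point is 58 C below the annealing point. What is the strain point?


Strain point = annealing point - difference:
  T_strain = 645 - 58 = 587 C

587 C


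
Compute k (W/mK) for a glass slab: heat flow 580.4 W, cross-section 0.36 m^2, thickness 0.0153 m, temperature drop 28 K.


Fourier's law rearranged: k = Q * t / (A * dT)
  Numerator = 580.4 * 0.0153 = 8.88012
  Denominator = 0.36 * 28 = 10.08
  k = 8.88012 / 10.08 = 0.881 W/mK

0.881 W/mK


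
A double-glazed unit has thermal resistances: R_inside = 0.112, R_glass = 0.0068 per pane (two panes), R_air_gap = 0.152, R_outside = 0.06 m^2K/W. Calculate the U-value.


Total thermal resistance (series):
  R_total = R_in + R_glass + R_air + R_glass + R_out
  R_total = 0.112 + 0.0068 + 0.152 + 0.0068 + 0.06 = 0.3376 m^2K/W
U-value = 1 / R_total = 1 / 0.3376 = 2.962 W/m^2K

2.962 W/m^2K


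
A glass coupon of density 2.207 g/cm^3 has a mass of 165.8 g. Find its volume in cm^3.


Rearrange rho = m / V:
  V = m / rho
  V = 165.8 / 2.207 = 75.125 cm^3

75.125 cm^3


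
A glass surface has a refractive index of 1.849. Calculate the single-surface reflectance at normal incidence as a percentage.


Fresnel reflectance at normal incidence:
  R = ((n - 1)/(n + 1))^2
  (n - 1)/(n + 1) = (1.849 - 1)/(1.849 + 1) = 0.297999
  R = 0.297999^2 = 0.0888034
  R(%) = 0.0888034 * 100 = 8.88%

8.88%


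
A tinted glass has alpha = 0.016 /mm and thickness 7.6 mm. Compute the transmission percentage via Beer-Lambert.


Beer-Lambert law: T = exp(-alpha * thickness)
  exponent = -0.016 * 7.6 = -0.1216
  T = exp(-0.1216) = 0.8855
  Percentage = 0.8855 * 100 = 88.55%

88.55%


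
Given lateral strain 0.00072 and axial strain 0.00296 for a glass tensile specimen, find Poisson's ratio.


Poisson's ratio: nu = lateral strain / axial strain
  nu = 0.00072 / 0.00296 = 0.2432

0.2432


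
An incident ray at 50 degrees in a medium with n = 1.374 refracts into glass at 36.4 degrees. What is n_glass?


Apply Snell's law: n1 * sin(theta1) = n2 * sin(theta2)
  n2 = n1 * sin(theta1) / sin(theta2)
  sin(50) = 0.766044
  sin(36.4) = 0.593419
  n2 = 1.374 * 0.766044 / 0.593419 = 1.7737

1.7737


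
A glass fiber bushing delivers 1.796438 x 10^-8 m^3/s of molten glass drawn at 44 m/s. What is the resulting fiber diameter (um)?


Cross-sectional area from continuity:
  A = Q / v = 1.796438 x 10^-8 / 44 = 4.082814 x 10^-10 m^2
Diameter from circular cross-section:
  d = sqrt(4A / pi) * 10^6 (m -> um)
  d = sqrt(4 * 4.082814 x 10^-10 / pi) * 10^6 = 22.8 um

22.8 um


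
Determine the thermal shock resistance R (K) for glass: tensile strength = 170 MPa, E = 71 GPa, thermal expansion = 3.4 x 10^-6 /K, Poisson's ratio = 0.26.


Thermal shock resistance: R = sigma * (1 - nu) / (E * alpha)
  Numerator = 170 * (1 - 0.26) = 125.8
  Denominator = 71 * 1000 * (3.4 x 10^-6) = 0.2414
  R = 125.8 / 0.2414 = 521.1 K

521.1 K


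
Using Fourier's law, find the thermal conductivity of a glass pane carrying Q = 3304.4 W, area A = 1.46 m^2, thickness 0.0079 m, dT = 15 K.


Fourier's law rearranged: k = Q * t / (A * dT)
  Numerator = 3304.4 * 0.0079 = 26.10476
  Denominator = 1.46 * 15 = 21.9
  k = 26.10476 / 21.9 = 1.192 W/mK

1.192 W/mK


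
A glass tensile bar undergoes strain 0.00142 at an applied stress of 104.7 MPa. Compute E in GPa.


Young's modulus: E = stress / strain
  E = 104.7 MPa / 0.00142 = 73732.39 MPa
Convert to GPa: 73732.39 / 1000 = 73.73 GPa

73.73 GPa


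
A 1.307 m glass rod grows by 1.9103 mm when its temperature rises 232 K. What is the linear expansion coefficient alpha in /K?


Rearrange dL = alpha * L0 * dT for alpha:
  alpha = dL / (L0 * dT)
  alpha = (1.9103 / 1000) / (1.307 * 232) = 0.0000063 /K = 6.3 x 10^-6 /K

6.3 x 10^-6 /K


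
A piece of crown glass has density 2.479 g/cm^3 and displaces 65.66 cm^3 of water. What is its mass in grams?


Rearrange rho = m / V:
  m = rho * V
  m = 2.479 * 65.66 = 162.771 g

162.771 g


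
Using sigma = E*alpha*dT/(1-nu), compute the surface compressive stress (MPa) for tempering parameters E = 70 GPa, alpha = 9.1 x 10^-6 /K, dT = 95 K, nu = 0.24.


Tempering stress: sigma = E * alpha * dT / (1 - nu)
  E (MPa) = 70 * 1000 = 70000
  Numerator = 70000 * (9.1 x 10^-6) * 95 = 60.515
  Denominator = 1 - 0.24 = 0.76
  sigma = 60.515 / 0.76 = 79.6 MPa

79.6 MPa


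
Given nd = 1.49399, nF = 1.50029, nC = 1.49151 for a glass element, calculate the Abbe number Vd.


Abbe number formula: Vd = (nd - 1) / (nF - nC)
  nd - 1 = 1.49399 - 1 = 0.49399
  nF - nC = 1.50029 - 1.49151 = 0.00878
  Vd = 0.49399 / 0.00878 = 56.26

56.26


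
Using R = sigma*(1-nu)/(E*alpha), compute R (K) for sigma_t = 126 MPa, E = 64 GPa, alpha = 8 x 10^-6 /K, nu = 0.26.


Thermal shock resistance: R = sigma * (1 - nu) / (E * alpha)
  Numerator = 126 * (1 - 0.26) = 93.24
  Denominator = 64 * 1000 * (8 x 10^-6) = 0.512
  R = 93.24 / 0.512 = 182.1 K

182.1 K


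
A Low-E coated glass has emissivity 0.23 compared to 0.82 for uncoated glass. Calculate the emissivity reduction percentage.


Percentage reduction = (1 - coated/uncoated) * 100
  Ratio = 0.23 / 0.82 = 0.2805
  Reduction = (1 - 0.2805) * 100 = 72.0%

72.0%


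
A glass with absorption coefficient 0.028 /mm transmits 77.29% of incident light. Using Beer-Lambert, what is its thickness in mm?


Rearrange T = exp(-alpha * thickness):
  thickness = -ln(T) / alpha
  T = 77.29/100 = 0.7729
  ln(T) = -0.25761
  -ln(T) = 0.25761
  thickness = 0.25761 / 0.028 = 9.2 mm

9.2 mm


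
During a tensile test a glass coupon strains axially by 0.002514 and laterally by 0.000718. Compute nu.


Poisson's ratio: nu = lateral strain / axial strain
  nu = 0.000718 / 0.002514 = 0.2856

0.2856


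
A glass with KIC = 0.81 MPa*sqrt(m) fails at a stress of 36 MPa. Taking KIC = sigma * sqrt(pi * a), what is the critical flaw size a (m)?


Rearrange KIC = sigma * sqrt(pi * a):
  sqrt(pi * a) = KIC / sigma
  sqrt(pi * a) = 0.81 / 36 = 0.0225
  a = (KIC / sigma)^2 / pi
  a = 0.0225^2 / pi = 0.0001611 m

0.0001611 m


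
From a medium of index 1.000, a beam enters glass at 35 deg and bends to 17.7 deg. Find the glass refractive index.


Apply Snell's law: n1 * sin(theta1) = n2 * sin(theta2)
  n2 = n1 * sin(theta1) / sin(theta2)
  sin(35) = 0.573576
  sin(17.7) = 0.304033
  n2 = 1.000 * 0.573576 / 0.304033 = 1.8866

1.8866


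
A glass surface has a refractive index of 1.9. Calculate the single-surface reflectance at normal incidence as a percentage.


Fresnel reflectance at normal incidence:
  R = ((n - 1)/(n + 1))^2
  (n - 1)/(n + 1) = (1.9 - 1)/(1.9 + 1) = 0.310345
  R = 0.310345^2 = 0.096314
  R(%) = 0.096314 * 100 = 9.631%

9.631%


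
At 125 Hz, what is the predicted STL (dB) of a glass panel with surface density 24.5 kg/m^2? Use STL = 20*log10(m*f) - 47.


Mass law: STL = 20 * log10(m * f) - 47
  m * f = 24.5 * 125 = 3062.5
  log10(3062.5) = 3.48608
  STL = 20 * 3.48608 - 47 = 69.7216 - 47 = 22.7 dB

22.7 dB


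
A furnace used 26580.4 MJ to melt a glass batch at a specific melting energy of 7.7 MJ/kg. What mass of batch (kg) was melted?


Rearrange E = m * s for m:
  m = E / s
  m = 26580.4 / 7.7 = 3452.0 kg

3452.0 kg


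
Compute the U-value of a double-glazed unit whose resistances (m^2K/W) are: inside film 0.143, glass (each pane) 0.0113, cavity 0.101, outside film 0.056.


Total thermal resistance (series):
  R_total = R_in + R_glass + R_air + R_glass + R_out
  R_total = 0.143 + 0.0113 + 0.101 + 0.0113 + 0.056 = 0.3226 m^2K/W
U-value = 1 / R_total = 1 / 0.3226 = 3.1 W/m^2K

3.1 W/m^2K


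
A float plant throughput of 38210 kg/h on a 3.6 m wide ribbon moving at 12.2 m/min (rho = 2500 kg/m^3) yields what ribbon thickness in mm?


Ribbon cross-section from mass balance:
  Volume rate = throughput / density = 38210 / 2500 = 15.284 m^3/h
  thickness = volume rate / (speed * 60 * width), i.e.
  thickness = throughput / (60 * speed * width * density) * 1000
  thickness = 38210 / (60 * 12.2 * 3.6 * 2500) * 1000 = 5.8 mm

5.8 mm


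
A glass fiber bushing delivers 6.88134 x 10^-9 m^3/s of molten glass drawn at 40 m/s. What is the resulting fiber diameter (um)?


Cross-sectional area from continuity:
  A = Q / v = 6.88134 x 10^-9 / 40 = 1.720335 x 10^-10 m^2
Diameter from circular cross-section:
  d = sqrt(4A / pi) * 10^6 (m -> um)
  d = sqrt(4 * 1.720335 x 10^-10 / pi) * 10^6 = 14.8 um

14.8 um


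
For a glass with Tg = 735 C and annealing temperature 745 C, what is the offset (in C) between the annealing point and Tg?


Offset = T_anneal - Tg:
  offset = 745 - 735 = 10 C

10 C


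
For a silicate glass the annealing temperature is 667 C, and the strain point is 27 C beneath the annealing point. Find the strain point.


Strain point = annealing point - difference:
  T_strain = 667 - 27 = 640 C

640 C


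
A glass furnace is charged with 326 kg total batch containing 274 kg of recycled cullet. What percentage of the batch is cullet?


Cullet ratio = (cullet mass / total batch mass) * 100
  Ratio = 274 / 326 * 100 = 84.05%

84.05%


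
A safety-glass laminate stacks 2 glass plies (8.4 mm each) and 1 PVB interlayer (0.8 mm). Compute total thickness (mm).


Total thickness = glass contribution + PVB contribution
  Glass: 2 * 8.4 = 16.8 mm
  PVB: 1 * 0.8 = 0.8 mm
  Total = 16.8 + 0.8 = 17.6 mm

17.6 mm


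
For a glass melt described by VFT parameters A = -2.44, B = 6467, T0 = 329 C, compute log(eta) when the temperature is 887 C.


VFT equation: log(eta) = A + B / (T - T0)
  T - T0 = 887 - 329 = 558
  B / (T - T0) = 6467 / 558 = 11.59
  log(eta) = -2.44 + 11.59 = 9.15

9.15


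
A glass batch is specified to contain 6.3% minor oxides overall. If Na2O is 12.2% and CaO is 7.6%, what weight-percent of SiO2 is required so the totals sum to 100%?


Known pieces sum to 100%:
  SiO2 = 100 - (others + Na2O + CaO)
  SiO2 = 100 - (6.3 + 12.2 + 7.6) = 73.9%

73.9%


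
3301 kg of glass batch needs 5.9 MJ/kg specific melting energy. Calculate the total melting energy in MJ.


Total energy = mass * specific energy
  E = 3301 * 5.9 = 19475.9 MJ

19475.9 MJ


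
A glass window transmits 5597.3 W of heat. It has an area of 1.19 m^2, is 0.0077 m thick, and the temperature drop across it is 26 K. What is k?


Fourier's law rearranged: k = Q * t / (A * dT)
  Numerator = 5597.3 * 0.0077 = 43.09921
  Denominator = 1.19 * 26 = 30.94
  k = 43.09921 / 30.94 = 1.393 W/mK

1.393 W/mK


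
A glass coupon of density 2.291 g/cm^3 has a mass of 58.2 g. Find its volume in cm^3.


Rearrange rho = m / V:
  V = m / rho
  V = 58.2 / 2.291 = 25.404 cm^3

25.404 cm^3


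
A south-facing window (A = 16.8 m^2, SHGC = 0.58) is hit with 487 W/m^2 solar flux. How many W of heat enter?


Solar heat gain: Q = Area * SHGC * Irradiance
  Q = 16.8 * 0.58 * 487 = 4745.3 W

4745.3 W


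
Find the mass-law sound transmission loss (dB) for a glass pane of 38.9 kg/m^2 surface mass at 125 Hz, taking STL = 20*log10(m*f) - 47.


Mass law: STL = 20 * log10(m * f) - 47
  m * f = 38.9 * 125 = 4862.5
  log10(4862.5) = 3.68686
  STL = 20 * 3.68686 - 47 = 73.7372 - 47 = 26.7 dB

26.7 dB


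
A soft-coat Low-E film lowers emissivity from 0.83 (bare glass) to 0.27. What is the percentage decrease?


Percentage reduction = (1 - coated/uncoated) * 100
  Ratio = 0.27 / 0.83 = 0.3253
  Reduction = (1 - 0.3253) * 100 = 67.5%

67.5%


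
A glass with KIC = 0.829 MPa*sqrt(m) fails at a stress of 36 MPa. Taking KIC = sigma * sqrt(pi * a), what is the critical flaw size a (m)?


Rearrange KIC = sigma * sqrt(pi * a):
  sqrt(pi * a) = KIC / sigma
  sqrt(pi * a) = 0.829 / 36 = 0.023028
  a = (KIC / sigma)^2 / pi
  a = 0.023028^2 / pi = 0.0001688 m

0.0001688 m


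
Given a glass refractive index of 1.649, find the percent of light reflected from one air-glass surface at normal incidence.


Fresnel reflectance at normal incidence:
  R = ((n - 1)/(n + 1))^2
  (n - 1)/(n + 1) = (1.649 - 1)/(1.649 + 1) = 0.244998
  R = 0.244998^2 = 0.060024
  R(%) = 0.060024 * 100 = 6.002%

6.002%


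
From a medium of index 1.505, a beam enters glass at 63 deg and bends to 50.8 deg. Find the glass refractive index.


Apply Snell's law: n1 * sin(theta1) = n2 * sin(theta2)
  n2 = n1 * sin(theta1) / sin(theta2)
  sin(63) = 0.891007
  sin(50.8) = 0.774944
  n2 = 1.505 * 0.891007 / 0.774944 = 1.7304

1.7304


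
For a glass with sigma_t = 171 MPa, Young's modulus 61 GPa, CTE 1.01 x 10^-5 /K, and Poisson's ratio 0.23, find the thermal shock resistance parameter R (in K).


Thermal shock resistance: R = sigma * (1 - nu) / (E * alpha)
  Numerator = 171 * (1 - 0.23) = 131.67
  Denominator = 61 * 1000 * (1.01 x 10^-5) = 0.6161
  R = 131.67 / 0.6161 = 213.7 K

213.7 K


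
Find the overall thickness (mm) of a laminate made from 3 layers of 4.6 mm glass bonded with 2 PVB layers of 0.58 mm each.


Total thickness = glass contribution + PVB contribution
  Glass: 3 * 4.6 = 13.8 mm
  PVB: 2 * 0.58 = 1.16 mm
  Total = 13.8 + 1.16 = 14.96 mm

14.96 mm


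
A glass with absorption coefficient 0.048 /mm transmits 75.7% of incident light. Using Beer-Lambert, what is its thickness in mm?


Rearrange T = exp(-alpha * thickness):
  thickness = -ln(T) / alpha
  T = 75.7/100 = 0.757
  ln(T) = -0.27839
  -ln(T) = 0.27839
  thickness = 0.27839 / 0.048 = 5.8 mm

5.8 mm


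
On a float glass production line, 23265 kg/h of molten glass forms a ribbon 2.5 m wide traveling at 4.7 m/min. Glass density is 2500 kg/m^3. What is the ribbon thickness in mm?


Ribbon cross-section from mass balance:
  Volume rate = throughput / density = 23265 / 2500 = 9.306 m^3/h
  thickness = volume rate / (speed * 60 * width), i.e.
  thickness = throughput / (60 * speed * width * density) * 1000
  thickness = 23265 / (60 * 4.7 * 2.5 * 2500) * 1000 = 13.2 mm

13.2 mm


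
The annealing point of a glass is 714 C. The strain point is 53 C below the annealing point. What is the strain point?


Strain point = annealing point - difference:
  T_strain = 714 - 53 = 661 C

661 C


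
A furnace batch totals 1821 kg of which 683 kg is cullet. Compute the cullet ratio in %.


Cullet ratio = (cullet mass / total batch mass) * 100
  Ratio = 683 / 1821 * 100 = 37.51%

37.51%


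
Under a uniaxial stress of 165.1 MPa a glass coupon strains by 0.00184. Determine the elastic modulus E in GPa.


Young's modulus: E = stress / strain
  E = 165.1 MPa / 0.00184 = 89728.26 MPa
Convert to GPa: 89728.26 / 1000 = 89.73 GPa

89.73 GPa


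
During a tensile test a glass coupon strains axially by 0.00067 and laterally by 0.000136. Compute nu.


Poisson's ratio: nu = lateral strain / axial strain
  nu = 0.000136 / 0.00067 = 0.203

0.203


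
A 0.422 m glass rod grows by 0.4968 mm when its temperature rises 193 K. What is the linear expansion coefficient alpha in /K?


Rearrange dL = alpha * L0 * dT for alpha:
  alpha = dL / (L0 * dT)
  alpha = (0.4968 / 1000) / (0.422 * 193) = 0.0000061 /K = 6.1 x 10^-6 /K

6.1 x 10^-6 /K


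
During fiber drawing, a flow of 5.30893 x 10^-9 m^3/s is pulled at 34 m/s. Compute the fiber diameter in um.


Cross-sectional area from continuity:
  A = Q / v = 5.30893 x 10^-9 / 34 = 1.56145 x 10^-10 m^2
Diameter from circular cross-section:
  d = sqrt(4A / pi) * 10^6 (m -> um)
  d = sqrt(4 * 1.56145 x 10^-10 / pi) * 10^6 = 14.1 um

14.1 um


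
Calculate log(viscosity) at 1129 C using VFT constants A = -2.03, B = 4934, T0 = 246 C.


VFT equation: log(eta) = A + B / (T - T0)
  T - T0 = 1129 - 246 = 883
  B / (T - T0) = 4934 / 883 = 5.588
  log(eta) = -2.03 + 5.588 = 3.558

3.558


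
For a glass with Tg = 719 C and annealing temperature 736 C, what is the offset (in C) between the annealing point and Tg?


Offset = T_anneal - Tg:
  offset = 736 - 719 = 17 C

17 C


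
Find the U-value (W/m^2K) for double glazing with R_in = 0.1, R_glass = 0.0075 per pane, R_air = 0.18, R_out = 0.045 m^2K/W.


Total thermal resistance (series):
  R_total = R_in + R_glass + R_air + R_glass + R_out
  R_total = 0.1 + 0.0075 + 0.18 + 0.0075 + 0.045 = 0.34 m^2K/W
U-value = 1 / R_total = 1 / 0.34 = 2.941 W/m^2K

2.941 W/m^2K


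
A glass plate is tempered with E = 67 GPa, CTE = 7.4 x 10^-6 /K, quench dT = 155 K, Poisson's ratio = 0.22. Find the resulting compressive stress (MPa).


Tempering stress: sigma = E * alpha * dT / (1 - nu)
  E (MPa) = 67 * 1000 = 67000
  Numerator = 67000 * (7.4 x 10^-6) * 155 = 76.849
  Denominator = 1 - 0.22 = 0.78
  sigma = 76.849 / 0.78 = 98.5 MPa

98.5 MPa


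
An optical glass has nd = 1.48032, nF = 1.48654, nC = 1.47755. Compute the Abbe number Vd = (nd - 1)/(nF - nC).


Abbe number formula: Vd = (nd - 1) / (nF - nC)
  nd - 1 = 1.48032 - 1 = 0.48032
  nF - nC = 1.48654 - 1.47755 = 0.00899
  Vd = 0.48032 / 0.00899 = 53.43

53.43


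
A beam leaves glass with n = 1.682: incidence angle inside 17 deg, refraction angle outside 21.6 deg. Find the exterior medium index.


Apply Snell's law: n1 * sin(theta1) = n2 * sin(theta2)
  n2 = n1 * sin(theta1) / sin(theta2)
  sin(17) = 0.292372
  sin(21.6) = 0.368125
  n2 = 1.682 * 0.292372 / 0.368125 = 1.3359

1.3359


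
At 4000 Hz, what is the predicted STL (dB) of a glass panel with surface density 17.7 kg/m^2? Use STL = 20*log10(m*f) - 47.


Mass law: STL = 20 * log10(m * f) - 47
  m * f = 17.7 * 4000 = 70800
  log10(70800) = 4.85003
  STL = 20 * 4.85003 - 47 = 97.0006 - 47 = 50.0 dB

50.0 dB
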